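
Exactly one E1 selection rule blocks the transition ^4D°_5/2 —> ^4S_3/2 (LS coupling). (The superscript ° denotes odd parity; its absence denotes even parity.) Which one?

Reading off the term symbols: S 3/2→3/2, L 2→0, J 5/2→3/2, parity odd→even.
Parity must change: odd → even — ✓.
ΔS = 0: S: 3/2 → 3/2 — ✓.
ΔJ = 0, ±1 (not J=0↔0): J: 5/2 → 3/2, ΔJ = -1 — ✓.
ΔL = 0, ±1 (not L=0↔0): L: 2 → 0, ΔL = -2 — ✗.

the ΔL = 0, ±1 rule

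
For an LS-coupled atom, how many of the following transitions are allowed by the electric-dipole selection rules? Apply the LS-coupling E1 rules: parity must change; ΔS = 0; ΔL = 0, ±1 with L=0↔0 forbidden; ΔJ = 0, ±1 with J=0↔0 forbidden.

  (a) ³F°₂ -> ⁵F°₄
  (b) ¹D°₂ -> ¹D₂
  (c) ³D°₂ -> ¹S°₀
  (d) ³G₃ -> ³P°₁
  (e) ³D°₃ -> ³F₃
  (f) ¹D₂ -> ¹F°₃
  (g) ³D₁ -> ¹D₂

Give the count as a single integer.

3

(a) forbidden (parity, ΔS, ΔJ fail)
(b) allowed
(c) forbidden (parity, ΔS, ΔL, ΔJ fail)
(d) forbidden (ΔL, ΔJ fail)
(e) allowed
(f) allowed
(g) forbidden (parity, ΔS fail)
Total allowed: 3 of 7.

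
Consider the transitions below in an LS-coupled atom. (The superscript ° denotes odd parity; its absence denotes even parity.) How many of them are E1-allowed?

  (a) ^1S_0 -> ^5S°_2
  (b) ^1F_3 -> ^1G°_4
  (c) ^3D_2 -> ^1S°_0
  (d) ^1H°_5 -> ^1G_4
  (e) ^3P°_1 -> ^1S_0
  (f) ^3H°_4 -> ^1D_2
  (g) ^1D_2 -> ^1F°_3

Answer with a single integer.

3

(a) forbidden (ΔS, ΔL, ΔJ fail)
(b) allowed
(c) forbidden (ΔS, ΔL, ΔJ fail)
(d) allowed
(e) forbidden (ΔS fails)
(f) forbidden (ΔS, ΔL, ΔJ fail)
(g) allowed
Total allowed: 3 of 7.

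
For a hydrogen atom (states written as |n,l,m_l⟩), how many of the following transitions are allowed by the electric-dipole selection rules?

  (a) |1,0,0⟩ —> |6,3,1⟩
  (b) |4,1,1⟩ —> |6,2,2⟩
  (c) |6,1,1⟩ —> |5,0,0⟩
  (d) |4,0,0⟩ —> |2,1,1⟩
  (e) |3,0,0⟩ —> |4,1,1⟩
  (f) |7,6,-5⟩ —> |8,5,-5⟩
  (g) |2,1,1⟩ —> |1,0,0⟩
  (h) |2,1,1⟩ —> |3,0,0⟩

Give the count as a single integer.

(a) forbidden — Δl = +3 (E1 requires Δl = ±1)
(b) allowed
(c) allowed
(d) allowed
(e) allowed
(f) allowed
(g) allowed
(h) allowed
Total allowed: 7 of 8.

7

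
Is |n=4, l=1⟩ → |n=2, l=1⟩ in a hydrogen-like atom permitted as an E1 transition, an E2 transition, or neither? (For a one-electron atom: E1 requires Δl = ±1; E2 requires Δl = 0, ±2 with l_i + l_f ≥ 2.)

Δl = 1 − 1 = +0; l_i + l_f = 2.
E1 (Δl = ±1): not satisfied.
E2 (Δl = 0,±2, l_i+l_f ≥ 2): satisfied.

E2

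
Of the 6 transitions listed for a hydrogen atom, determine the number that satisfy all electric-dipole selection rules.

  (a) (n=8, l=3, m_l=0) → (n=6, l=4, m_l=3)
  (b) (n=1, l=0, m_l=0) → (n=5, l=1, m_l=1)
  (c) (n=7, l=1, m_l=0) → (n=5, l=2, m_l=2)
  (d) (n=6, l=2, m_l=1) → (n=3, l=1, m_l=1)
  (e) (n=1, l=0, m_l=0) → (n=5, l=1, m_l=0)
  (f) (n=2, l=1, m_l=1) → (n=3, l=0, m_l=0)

4

(a) forbidden — Δm_l = +3 (E1 requires Δm_l = 0, ±1)
(b) allowed
(c) forbidden — Δm_l = +2 (E1 requires Δm_l = 0, ±1)
(d) allowed
(e) allowed
(f) allowed
Total allowed: 4 of 6.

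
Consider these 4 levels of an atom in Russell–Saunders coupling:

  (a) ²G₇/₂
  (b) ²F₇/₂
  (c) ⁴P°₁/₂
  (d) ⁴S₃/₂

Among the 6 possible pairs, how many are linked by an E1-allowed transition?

(a)–(b): forbidden (parity).
(a)–(c): forbidden (ΔS, ΔL, ΔJ).
(a)–(d): forbidden (parity, ΔS, ΔL, ΔJ).
(b)–(c): forbidden (ΔS, ΔL, ΔJ).
(b)–(d): forbidden (parity, ΔS, ΔL, ΔJ).
(c)–(d): allowed.
Allowed pairs: 1 of 6.

1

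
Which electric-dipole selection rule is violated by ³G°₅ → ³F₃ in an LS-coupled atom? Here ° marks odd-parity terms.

the ΔJ = 0, ±1 rule

Parity must change: odd → even — passes.
ΔS = 0: S: 1 → 1 — passes.
ΔL = 0, ±1 (not L=0↔0): L: 4 → 3, ΔL = -1 — passes.
ΔJ = 0, ±1 (not J=0↔0): J: 5 → 3, ΔJ = -2 — fails.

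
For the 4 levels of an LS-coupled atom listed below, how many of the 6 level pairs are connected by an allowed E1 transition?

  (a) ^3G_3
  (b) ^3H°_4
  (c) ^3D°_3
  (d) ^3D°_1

1

(a)–(b): allowed.
(a)–(c): forbidden (ΔL).
(a)–(d): forbidden (ΔL, ΔJ).
(b)–(c): forbidden (parity, ΔL).
(b)–(d): forbidden (parity, ΔL, ΔJ).
(c)–(d): forbidden (parity, ΔJ).
Allowed pairs: 1 of 6.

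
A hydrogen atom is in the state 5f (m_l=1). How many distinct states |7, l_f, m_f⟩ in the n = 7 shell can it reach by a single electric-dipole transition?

E1 requires Δl = ±1, so l_f ∈ {2, 4}; with 0 ≤ l_f ≤ n_f−1 = 6, the allowed l_f values are {2, 4}.
For l_f = 2: m_f ∈ {m_i−1, m_i, m_i+1} ∩ [−2, 2] = {0, 1, 2} → 3 states.
For l_f = 4: m_f ∈ {m_i−1, m_i, m_i+1} ∩ [−4, 4] = {0, 1, 2} → 3 states.
Total: 6.

6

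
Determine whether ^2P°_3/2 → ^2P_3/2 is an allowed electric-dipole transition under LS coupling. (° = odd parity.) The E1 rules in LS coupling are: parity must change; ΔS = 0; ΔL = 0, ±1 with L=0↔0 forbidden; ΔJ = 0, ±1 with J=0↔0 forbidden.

allowed

Parity must change: odd → even — ok.
ΔJ = 0, ±1 (not J=0↔0): J: 3/2 → 3/2, ΔJ = +0 — ok.
ΔS = 0: S: 1/2 → 1/2 — ok.
ΔL = 0, ±1 (not L=0↔0): L: 1 → 1, ΔL = +0 — ok.
All four E1 rules are satisfied.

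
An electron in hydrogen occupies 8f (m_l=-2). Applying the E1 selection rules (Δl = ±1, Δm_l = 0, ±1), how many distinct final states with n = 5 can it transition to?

5

E1 requires Δl = ±1, so l_f ∈ {2, 4}; with 0 ≤ l_f ≤ n_f−1 = 4, the allowed l_f values are {2, 4}.
For l_f = 2: m_f ∈ {m_i−1, m_i, m_i+1} ∩ [−2, 2] = {-2, -1} → 2 states.
For l_f = 4: m_f ∈ {m_i−1, m_i, m_i+1} ∩ [−4, 4] = {-3, -2, -1} → 3 states.
Total: 5.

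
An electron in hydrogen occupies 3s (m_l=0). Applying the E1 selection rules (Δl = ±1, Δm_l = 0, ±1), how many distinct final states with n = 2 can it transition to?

E1 requires Δl = ±1, so l_f ∈ {-1, 1}; with 0 ≤ l_f ≤ n_f−1 = 1, the allowed l_f values are {1}.
For l_f = 1: m_f ∈ {m_i−1, m_i, m_i+1} ∩ [−1, 1] = {-1, 0, 1} → 3 states.
Total: 3.

3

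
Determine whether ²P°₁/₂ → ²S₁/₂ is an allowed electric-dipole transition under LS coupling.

allowed

Parity must change: odd → even — satisfied.
ΔJ = 0, ±1 (not J=0↔0): J: 1/2 → 1/2, ΔJ = +0 — satisfied.
ΔS = 0: S: 1/2 → 1/2 — satisfied.
ΔL = 0, ±1 (not L=0↔0): L: 1 → 0, ΔL = -1 — satisfied.
All four E1 rules are satisfied.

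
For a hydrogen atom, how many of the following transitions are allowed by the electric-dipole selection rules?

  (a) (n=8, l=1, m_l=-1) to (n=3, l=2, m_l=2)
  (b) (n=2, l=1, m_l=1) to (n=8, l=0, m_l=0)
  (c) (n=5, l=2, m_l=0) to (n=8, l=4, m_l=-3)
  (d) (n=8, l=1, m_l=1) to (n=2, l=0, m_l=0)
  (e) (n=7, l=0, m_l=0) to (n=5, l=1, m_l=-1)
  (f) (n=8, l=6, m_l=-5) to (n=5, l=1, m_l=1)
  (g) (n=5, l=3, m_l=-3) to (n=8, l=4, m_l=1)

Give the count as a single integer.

(a) forbidden — Δm_l = +3 (E1 requires Δm_l = 0, ±1)
(b) allowed
(c) forbidden — Δl = +2 (E1 requires Δl = ±1); Δm_l = -3 (E1 requires Δm_l = 0, ±1)
(d) allowed
(e) allowed
(f) forbidden — Δl = -5 (E1 requires Δl = ±1); Δm_l = +6 (E1 requires Δm_l = 0, ±1)
(g) forbidden — Δm_l = +4 (E1 requires Δm_l = 0, ±1)
Total allowed: 3 of 7.

3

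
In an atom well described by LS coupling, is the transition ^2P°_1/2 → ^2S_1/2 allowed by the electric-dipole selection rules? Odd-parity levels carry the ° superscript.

allowed

Initial level: S=1/2, L=1, J=1/2, parity odd. Final level: S=1/2, L=0, J=1/2, parity even.
Parity must change: odd → even — satisfied.
ΔS = 0: S: 1/2 → 1/2 — satisfied.
ΔL = 0, ±1 (not L=0↔0): L: 1 → 0, ΔL = -1 — satisfied.
ΔJ = 0, ±1 (not J=0↔0): J: 1/2 → 1/2, ΔJ = +0 — satisfied.
All four E1 rules are satisfied.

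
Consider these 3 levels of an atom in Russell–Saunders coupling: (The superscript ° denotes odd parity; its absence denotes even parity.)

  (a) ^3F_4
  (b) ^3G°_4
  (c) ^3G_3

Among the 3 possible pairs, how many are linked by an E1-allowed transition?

2

(a)–(b): allowed.
(a)–(c): forbidden (parity).
(b)–(c): allowed.
Allowed pairs: 2 of 3.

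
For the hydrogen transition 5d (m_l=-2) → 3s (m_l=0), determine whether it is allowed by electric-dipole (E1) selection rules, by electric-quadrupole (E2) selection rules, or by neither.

E2

Δl = 0 − 2 = -2; l_i + l_f = 2.
Δm_l = +2.
E1 (Δl = ±1, |Δm_l| ≤ 1): not satisfied.
E2 (Δl = 0,±2, l_i+l_f ≥ 2, |Δm_l| ≤ 2): satisfied.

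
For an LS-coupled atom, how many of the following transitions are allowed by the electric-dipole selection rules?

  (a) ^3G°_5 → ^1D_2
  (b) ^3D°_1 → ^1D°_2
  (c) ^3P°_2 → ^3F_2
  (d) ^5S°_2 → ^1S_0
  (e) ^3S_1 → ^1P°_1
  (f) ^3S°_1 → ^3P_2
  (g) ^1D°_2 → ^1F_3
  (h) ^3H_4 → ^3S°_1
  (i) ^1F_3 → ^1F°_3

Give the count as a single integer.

3

(a) forbidden (ΔS, ΔL, ΔJ fail)
(b) forbidden (parity, ΔS fail)
(c) forbidden (ΔL fails)
(d) forbidden (ΔS, ΔL, ΔJ fail)
(e) forbidden (ΔS fails)
(f) allowed
(g) allowed
(h) forbidden (ΔL, ΔJ fail)
(i) allowed
Total allowed: 3 of 9.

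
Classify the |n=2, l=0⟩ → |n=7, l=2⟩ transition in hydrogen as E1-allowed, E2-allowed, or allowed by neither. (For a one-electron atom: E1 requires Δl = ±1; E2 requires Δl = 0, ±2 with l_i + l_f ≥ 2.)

E2

Δl = 2 − 0 = +2; l_i + l_f = 2.
E1 (Δl = ±1): not satisfied.
E2 (Δl = 0,±2, l_i+l_f ≥ 2): satisfied.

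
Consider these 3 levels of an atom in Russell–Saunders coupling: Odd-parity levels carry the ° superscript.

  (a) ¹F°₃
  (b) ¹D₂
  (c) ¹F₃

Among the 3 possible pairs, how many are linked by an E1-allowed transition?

2

(a)–(b): allowed.
(a)–(c): allowed.
(b)–(c): forbidden (parity).
Allowed pairs: 2 of 3.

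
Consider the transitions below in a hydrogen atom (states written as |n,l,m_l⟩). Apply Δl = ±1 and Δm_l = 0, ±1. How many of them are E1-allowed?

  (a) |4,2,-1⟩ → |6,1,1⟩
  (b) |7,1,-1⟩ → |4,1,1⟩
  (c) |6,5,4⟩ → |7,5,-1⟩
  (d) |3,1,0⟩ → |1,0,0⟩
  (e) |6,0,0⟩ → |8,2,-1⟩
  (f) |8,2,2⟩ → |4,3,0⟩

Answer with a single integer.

(a) forbidden — Δm_l = +2 (E1 requires Δm_l = 0, ±1)
(b) forbidden — Δl = +0 (E1 requires Δl = ±1); Δm_l = +2 (E1 requires Δm_l = 0, ±1)
(c) forbidden — Δl = +0 (E1 requires Δl = ±1); Δm_l = -5 (E1 requires Δm_l = 0, ±1)
(d) allowed
(e) forbidden — Δl = +2 (E1 requires Δl = ±1)
(f) forbidden — Δm_l = -2 (E1 requires Δm_l = 0, ±1)
Total allowed: 1 of 6.

1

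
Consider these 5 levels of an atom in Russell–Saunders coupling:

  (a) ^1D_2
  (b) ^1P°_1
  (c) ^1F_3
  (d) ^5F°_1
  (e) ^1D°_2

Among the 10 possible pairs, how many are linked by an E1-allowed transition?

(a)–(b): allowed.
(a)–(c): forbidden (parity).
(a)–(d): forbidden (ΔS).
(a)–(e): allowed.
(b)–(c): forbidden (ΔL, ΔJ).
(b)–(d): forbidden (parity, ΔS, ΔL).
(b)–(e): forbidden (parity).
(c)–(d): forbidden (ΔS, ΔJ).
(c)–(e): allowed.
(d)–(e): forbidden (parity, ΔS).
Allowed pairs: 3 of 10.

3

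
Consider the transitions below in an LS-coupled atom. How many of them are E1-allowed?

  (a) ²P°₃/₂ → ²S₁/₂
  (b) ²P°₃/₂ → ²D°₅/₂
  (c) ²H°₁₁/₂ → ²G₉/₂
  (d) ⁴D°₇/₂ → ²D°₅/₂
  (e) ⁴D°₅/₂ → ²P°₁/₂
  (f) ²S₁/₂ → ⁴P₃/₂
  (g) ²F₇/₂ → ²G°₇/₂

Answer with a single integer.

3

(a) allowed
(b) forbidden (parity fails)
(c) allowed
(d) forbidden (parity, ΔS fail)
(e) forbidden (parity, ΔS, ΔJ fail)
(f) forbidden (parity, ΔS fail)
(g) allowed
Total allowed: 3 of 7.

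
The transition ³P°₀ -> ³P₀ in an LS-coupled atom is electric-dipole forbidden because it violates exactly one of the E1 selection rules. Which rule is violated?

the J=0 ↔ J=0 exclusion

Parity must change: odd → even — ✓.
ΔS = 0: S: 1 → 1 — ✓.
ΔL = 0, ±1 (not L=0↔0): L: 1 → 1, ΔL = +0 — ✓.
ΔJ = 0, ±1 (not J=0↔0): J: 0 → 0, ΔJ = +0 — ✗.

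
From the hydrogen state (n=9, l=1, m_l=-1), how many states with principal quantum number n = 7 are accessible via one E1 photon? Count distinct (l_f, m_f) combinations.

E1 requires Δl = ±1, so l_f ∈ {0, 2}; with 0 ≤ l_f ≤ n_f−1 = 6, the allowed l_f values are {0, 2}.
For l_f = 0: m_f ∈ {m_i−1, m_i, m_i+1} ∩ [−0, 0] = {0} → 1 state.
For l_f = 2: m_f ∈ {m_i−1, m_i, m_i+1} ∩ [−2, 2] = {-2, -1, 0} → 3 states.
Total: 4.

4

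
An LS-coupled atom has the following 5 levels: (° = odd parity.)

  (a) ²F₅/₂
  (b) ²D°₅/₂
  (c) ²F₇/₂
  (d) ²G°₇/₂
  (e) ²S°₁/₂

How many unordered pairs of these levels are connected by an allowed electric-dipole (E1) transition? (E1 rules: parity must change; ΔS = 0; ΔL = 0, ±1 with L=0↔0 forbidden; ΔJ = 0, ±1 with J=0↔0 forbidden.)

(a)–(b): allowed.
(a)–(c): forbidden (parity).
(a)–(d): allowed.
(a)–(e): forbidden (ΔL, ΔJ).
(b)–(c): allowed.
(b)–(d): forbidden (parity, ΔL).
(b)–(e): forbidden (parity, ΔL, ΔJ).
(c)–(d): allowed.
(c)–(e): forbidden (ΔL, ΔJ).
(d)–(e): forbidden (parity, ΔL, ΔJ).
Allowed pairs: 4 of 10.

4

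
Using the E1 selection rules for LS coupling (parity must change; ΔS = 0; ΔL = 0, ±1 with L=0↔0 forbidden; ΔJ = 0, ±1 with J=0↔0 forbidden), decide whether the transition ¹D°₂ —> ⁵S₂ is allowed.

ΔS = 0: S: 0 → 2 — violated.
ΔJ = 0, ±1 (not J=0↔0): J: 2 → 2, ΔJ = +0 — satisfied.
Parity must change: odd → even — satisfied.
ΔL = 0, ±1 (not L=0↔0): L: 2 → 0, ΔL = -2 — violated.
Rule(s) violated: ΔS, ΔL.

forbidden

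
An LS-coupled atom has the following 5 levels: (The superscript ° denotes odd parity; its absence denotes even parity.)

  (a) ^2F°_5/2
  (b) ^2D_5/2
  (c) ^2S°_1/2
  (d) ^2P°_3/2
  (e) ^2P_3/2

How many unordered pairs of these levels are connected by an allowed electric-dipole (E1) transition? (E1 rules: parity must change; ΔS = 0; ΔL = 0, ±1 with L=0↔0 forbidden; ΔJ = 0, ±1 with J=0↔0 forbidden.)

4

(a)–(b): allowed.
(a)–(c): forbidden (parity, ΔL, ΔJ).
(a)–(d): forbidden (parity, ΔL).
(a)–(e): forbidden (ΔL).
(b)–(c): forbidden (ΔL, ΔJ).
(b)–(d): allowed.
(b)–(e): forbidden (parity).
(c)–(d): forbidden (parity).
(c)–(e): allowed.
(d)–(e): allowed.
Allowed pairs: 4 of 10.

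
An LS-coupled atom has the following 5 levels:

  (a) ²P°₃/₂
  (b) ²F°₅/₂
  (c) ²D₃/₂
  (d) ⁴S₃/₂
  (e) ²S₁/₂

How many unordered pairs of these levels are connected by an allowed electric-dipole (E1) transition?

3

(a)–(b): forbidden (parity, ΔL).
(a)–(c): allowed.
(a)–(d): forbidden (ΔS).
(a)–(e): allowed.
(b)–(c): allowed.
(b)–(d): forbidden (ΔS, ΔL).
(b)–(e): forbidden (ΔL, ΔJ).
(c)–(d): forbidden (parity, ΔS, ΔL).
(c)–(e): forbidden (parity, ΔL).
(d)–(e): forbidden (parity, ΔS, ΔL).
Allowed pairs: 3 of 10.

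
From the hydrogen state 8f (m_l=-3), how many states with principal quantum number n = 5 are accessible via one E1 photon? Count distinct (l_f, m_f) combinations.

E1 requires Δl = ±1, so l_f ∈ {2, 4}; with 0 ≤ l_f ≤ n_f−1 = 4, the allowed l_f values are {2, 4}.
For l_f = 2: m_f ∈ {m_i−1, m_i, m_i+1} ∩ [−2, 2] = {-2} → 1 state.
For l_f = 4: m_f ∈ {m_i−1, m_i, m_i+1} ∩ [−4, 4] = {-4, -3, -2} → 3 states.
Total: 4.

4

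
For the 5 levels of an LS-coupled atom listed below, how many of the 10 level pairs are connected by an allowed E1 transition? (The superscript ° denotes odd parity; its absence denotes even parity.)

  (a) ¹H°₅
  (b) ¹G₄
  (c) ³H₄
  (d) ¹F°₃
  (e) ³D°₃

(a)–(b): allowed.
(a)–(c): forbidden (ΔS).
(a)–(d): forbidden (parity, ΔL, ΔJ).
(a)–(e): forbidden (parity, ΔS, ΔL, ΔJ).
(b)–(c): forbidden (parity, ΔS).
(b)–(d): allowed.
(b)–(e): forbidden (ΔS, ΔL).
(c)–(d): forbidden (ΔS, ΔL).
(c)–(e): forbidden (ΔL).
(d)–(e): forbidden (parity, ΔS).
Allowed pairs: 2 of 10.

2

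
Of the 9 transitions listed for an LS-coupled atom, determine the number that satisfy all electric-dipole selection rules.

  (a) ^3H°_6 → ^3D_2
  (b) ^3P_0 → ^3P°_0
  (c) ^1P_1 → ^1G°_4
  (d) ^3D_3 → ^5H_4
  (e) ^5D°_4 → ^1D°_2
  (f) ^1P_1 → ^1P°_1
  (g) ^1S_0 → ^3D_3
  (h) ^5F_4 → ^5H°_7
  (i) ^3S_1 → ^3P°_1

2

(a) forbidden (ΔL, ΔJ fail)
(b) forbidden (ΔJ fails)
(c) forbidden (ΔL, ΔJ fail)
(d) forbidden (parity, ΔS, ΔL fail)
(e) forbidden (parity, ΔS, ΔJ fail)
(f) allowed
(g) forbidden (parity, ΔS, ΔL, ΔJ fail)
(h) forbidden (ΔL, ΔJ fail)
(i) allowed
Total allowed: 2 of 9.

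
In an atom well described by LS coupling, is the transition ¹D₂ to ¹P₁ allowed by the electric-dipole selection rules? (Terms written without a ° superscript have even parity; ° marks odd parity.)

Reading off the term symbols: S 0→0, L 2→1, J 2→1, parity even→even.
ΔS = 0: S: 0 → 0 — satisfied.
ΔJ = 0, ±1 (not J=0↔0): J: 2 → 1, ΔJ = -1 — satisfied.
ΔL = 0, ±1 (not L=0↔0): L: 2 → 1, ΔL = -1 — satisfied.
Parity must change: even → even — violated.
Rule(s) violated: parity.

forbidden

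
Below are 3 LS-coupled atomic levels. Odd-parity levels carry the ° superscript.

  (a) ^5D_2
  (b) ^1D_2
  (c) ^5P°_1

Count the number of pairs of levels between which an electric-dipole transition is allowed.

1

(a)–(b): forbidden (parity, ΔS).
(a)–(c): allowed.
(b)–(c): forbidden (ΔS).
Allowed pairs: 1 of 3.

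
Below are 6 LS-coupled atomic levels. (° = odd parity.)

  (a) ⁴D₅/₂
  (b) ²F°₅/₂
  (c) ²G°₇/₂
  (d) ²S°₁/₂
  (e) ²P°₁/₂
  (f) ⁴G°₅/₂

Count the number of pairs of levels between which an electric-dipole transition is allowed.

(a)–(b): forbidden (ΔS).
(a)–(c): forbidden (ΔS, ΔL).
(a)–(d): forbidden (ΔS, ΔL, ΔJ).
(a)–(e): forbidden (ΔS, ΔJ).
(a)–(f): forbidden (ΔL).
(b)–(c): forbidden (parity).
(b)–(d): forbidden (parity, ΔL, ΔJ).
(b)–(e): forbidden (parity, ΔL, ΔJ).
(b)–(f): forbidden (parity, ΔS).
(c)–(d): forbidden (parity, ΔL, ΔJ).
(c)–(e): forbidden (parity, ΔL, ΔJ).
(c)–(f): forbidden (parity, ΔS).
(d)–(e): forbidden (parity).
(d)–(f): forbidden (parity, ΔS, ΔL, ΔJ).
(e)–(f): forbidden (parity, ΔS, ΔL, ΔJ).
Allowed pairs: 0 of 15.

0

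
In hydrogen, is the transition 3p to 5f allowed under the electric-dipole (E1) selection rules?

Δl = 3 − 1 = +2; the E1 rule Δl = ±1 is fails.
The transition is electric-dipole forbidden.

forbidden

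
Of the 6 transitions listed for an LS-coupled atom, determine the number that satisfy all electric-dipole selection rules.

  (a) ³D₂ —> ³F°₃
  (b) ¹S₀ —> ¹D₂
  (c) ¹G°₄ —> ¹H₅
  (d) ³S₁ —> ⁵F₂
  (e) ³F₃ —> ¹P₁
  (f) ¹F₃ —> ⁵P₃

(a) allowed
(b) forbidden (parity, ΔL, ΔJ fail)
(c) allowed
(d) forbidden (parity, ΔS, ΔL fail)
(e) forbidden (parity, ΔS, ΔL, ΔJ fail)
(f) forbidden (parity, ΔS, ΔL fail)
Total allowed: 2 of 6.

2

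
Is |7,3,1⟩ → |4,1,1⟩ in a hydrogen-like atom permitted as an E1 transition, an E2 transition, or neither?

Δl = 1 − 3 = -2; l_i + l_f = 4.
Δm_l = +0.
E1 (Δl = ±1, |Δm_l| ≤ 1): not satisfied.
E2 (Δl = 0,±2, l_i+l_f ≥ 2, |Δm_l| ≤ 2): satisfied.

E2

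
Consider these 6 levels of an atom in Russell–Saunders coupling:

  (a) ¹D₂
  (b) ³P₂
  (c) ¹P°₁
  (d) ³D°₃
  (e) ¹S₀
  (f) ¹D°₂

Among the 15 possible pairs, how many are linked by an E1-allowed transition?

(a)–(b): forbidden (parity, ΔS).
(a)–(c): allowed.
(a)–(d): forbidden (ΔS).
(a)–(e): forbidden (parity, ΔL, ΔJ).
(a)–(f): allowed.
(b)–(c): forbidden (ΔS).
(b)–(d): allowed.
(b)–(e): forbidden (parity, ΔS, ΔJ).
(b)–(f): forbidden (ΔS).
(c)–(d): forbidden (parity, ΔS, ΔJ).
(c)–(e): allowed.
(c)–(f): forbidden (parity).
(d)–(e): forbidden (ΔS, ΔL, ΔJ).
(d)–(f): forbidden (parity, ΔS).
(e)–(f): forbidden (ΔL, ΔJ).
Allowed pairs: 4 of 15.

4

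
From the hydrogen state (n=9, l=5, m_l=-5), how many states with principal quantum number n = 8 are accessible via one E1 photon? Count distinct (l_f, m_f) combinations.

E1 requires Δl = ±1, so l_f ∈ {4, 6}; with 0 ≤ l_f ≤ n_f−1 = 7, the allowed l_f values are {4, 6}.
For l_f = 4: m_f ∈ {m_i−1, m_i, m_i+1} ∩ [−4, 4] = {-4} → 1 state.
For l_f = 6: m_f ∈ {m_i−1, m_i, m_i+1} ∩ [−6, 6] = {-6, -5, -4} → 3 states.
Total: 4.

4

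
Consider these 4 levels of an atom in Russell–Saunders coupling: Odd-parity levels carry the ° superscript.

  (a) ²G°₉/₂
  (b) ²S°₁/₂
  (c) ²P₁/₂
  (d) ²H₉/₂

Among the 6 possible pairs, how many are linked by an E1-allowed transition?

2

(a)–(b): forbidden (parity, ΔL, ΔJ).
(a)–(c): forbidden (ΔL, ΔJ).
(a)–(d): allowed.
(b)–(c): allowed.
(b)–(d): forbidden (ΔL, ΔJ).
(c)–(d): forbidden (parity, ΔL, ΔJ).
Allowed pairs: 2 of 6.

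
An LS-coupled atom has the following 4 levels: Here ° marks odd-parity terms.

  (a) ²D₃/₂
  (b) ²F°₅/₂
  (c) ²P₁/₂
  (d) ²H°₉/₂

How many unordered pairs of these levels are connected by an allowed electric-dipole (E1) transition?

(a)–(b): allowed.
(a)–(c): forbidden (parity).
(a)–(d): forbidden (ΔL, ΔJ).
(b)–(c): forbidden (ΔL, ΔJ).
(b)–(d): forbidden (parity, ΔL, ΔJ).
(c)–(d): forbidden (ΔL, ΔJ).
Allowed pairs: 1 of 6.

1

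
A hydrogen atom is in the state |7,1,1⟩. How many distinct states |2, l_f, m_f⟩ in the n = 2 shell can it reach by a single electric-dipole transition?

E1 requires Δl = ±1, so l_f ∈ {0, 2}; with 0 ≤ l_f ≤ n_f−1 = 1, the allowed l_f values are {0}.
For l_f = 0: m_f ∈ {m_i−1, m_i, m_i+1} ∩ [−0, 0] = {0} → 1 state.
Total: 1.

1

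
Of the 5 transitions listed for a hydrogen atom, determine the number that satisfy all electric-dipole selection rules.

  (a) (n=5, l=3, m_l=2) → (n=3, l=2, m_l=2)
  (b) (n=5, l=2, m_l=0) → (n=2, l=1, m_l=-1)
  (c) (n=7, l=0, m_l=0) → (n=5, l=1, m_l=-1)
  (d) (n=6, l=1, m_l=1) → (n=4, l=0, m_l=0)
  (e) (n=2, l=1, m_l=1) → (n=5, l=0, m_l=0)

(a) allowed
(b) allowed
(c) allowed
(d) allowed
(e) allowed
Total allowed: 5 of 5.

5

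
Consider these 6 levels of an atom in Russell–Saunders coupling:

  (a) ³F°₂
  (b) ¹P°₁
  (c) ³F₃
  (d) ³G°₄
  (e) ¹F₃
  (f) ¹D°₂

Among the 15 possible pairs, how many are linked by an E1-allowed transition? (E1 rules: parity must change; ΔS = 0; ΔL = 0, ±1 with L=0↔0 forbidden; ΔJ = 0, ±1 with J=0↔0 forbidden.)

3

(a)–(b): forbidden (parity, ΔS, ΔL).
(a)–(c): allowed.
(a)–(d): forbidden (parity, ΔJ).
(a)–(e): forbidden (ΔS).
(a)–(f): forbidden (parity, ΔS).
(b)–(c): forbidden (ΔS, ΔL, ΔJ).
(b)–(d): forbidden (parity, ΔS, ΔL, ΔJ).
(b)–(e): forbidden (ΔL, ΔJ).
(b)–(f): forbidden (parity).
(c)–(d): allowed.
(c)–(e): forbidden (parity, ΔS).
(c)–(f): forbidden (ΔS).
(d)–(e): forbidden (ΔS).
(d)–(f): forbidden (parity, ΔS, ΔL, ΔJ).
(e)–(f): allowed.
Allowed pairs: 3 of 15.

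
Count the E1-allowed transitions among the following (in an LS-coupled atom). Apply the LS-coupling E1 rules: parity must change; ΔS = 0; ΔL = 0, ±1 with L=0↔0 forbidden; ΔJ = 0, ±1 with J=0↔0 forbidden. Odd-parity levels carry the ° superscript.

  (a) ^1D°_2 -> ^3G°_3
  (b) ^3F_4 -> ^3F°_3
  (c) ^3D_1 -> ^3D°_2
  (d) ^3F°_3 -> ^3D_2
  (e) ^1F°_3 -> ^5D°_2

3

(a) forbidden (parity, ΔS, ΔL fail)
(b) allowed
(c) allowed
(d) allowed
(e) forbidden (parity, ΔS fail)
Total allowed: 3 of 5.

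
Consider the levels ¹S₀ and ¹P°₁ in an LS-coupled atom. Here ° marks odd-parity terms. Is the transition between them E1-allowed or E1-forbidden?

allowed

Parity must change: even → odd — ✓.
ΔS = 0: S: 0 → 0 — ✓.
ΔL = 0, ±1 (not L=0↔0): L: 0 → 1, ΔL = +1 — ✓.
ΔJ = 0, ±1 (not J=0↔0): J: 0 → 1, ΔJ = +1 — ✓.
All four E1 rules are satisfied.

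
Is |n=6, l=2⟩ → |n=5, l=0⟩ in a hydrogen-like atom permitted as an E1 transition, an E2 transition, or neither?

Δl = 0 − 2 = -2; l_i + l_f = 2.
E1 (Δl = ±1): not satisfied.
E2 (Δl = 0,±2, l_i+l_f ≥ 2): satisfied.

E2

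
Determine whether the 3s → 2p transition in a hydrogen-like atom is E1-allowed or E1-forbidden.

Δl = 1 − 0 = +1; the E1 rule Δl = ±1 is passes.
All E1 selection rules are satisfied.

allowed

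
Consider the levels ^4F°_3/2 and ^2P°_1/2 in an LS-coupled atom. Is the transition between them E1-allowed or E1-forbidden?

forbidden

Reading off the term symbols: S 3/2→1/2, L 3→1, J 3/2→1/2, parity odd→odd.
Parity must change: odd → odd — violated.
ΔJ = 0, ±1 (not J=0↔0): J: 3/2 → 1/2, ΔJ = -1 — satisfied.
ΔS = 0: S: 3/2 → 1/2 — violated.
ΔL = 0, ±1 (not L=0↔0): L: 3 → 1, ΔL = -2 — violated.
Rule(s) violated: parity, ΔS, ΔL.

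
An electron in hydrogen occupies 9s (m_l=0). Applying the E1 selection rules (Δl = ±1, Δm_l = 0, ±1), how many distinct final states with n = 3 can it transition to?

3

E1 requires Δl = ±1, so l_f ∈ {-1, 1}; with 0 ≤ l_f ≤ n_f−1 = 2, the allowed l_f values are {1}.
For l_f = 1: m_f ∈ {m_i−1, m_i, m_i+1} ∩ [−1, 1] = {-1, 0, 1} → 3 states.
Total: 3.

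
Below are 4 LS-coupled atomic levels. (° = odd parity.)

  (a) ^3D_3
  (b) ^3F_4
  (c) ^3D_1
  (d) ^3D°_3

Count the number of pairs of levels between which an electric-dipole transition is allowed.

2

(a)–(b): forbidden (parity).
(a)–(c): forbidden (parity, ΔJ).
(a)–(d): allowed.
(b)–(c): forbidden (parity, ΔJ).
(b)–(d): allowed.
(c)–(d): forbidden (ΔJ).
Allowed pairs: 2 of 6.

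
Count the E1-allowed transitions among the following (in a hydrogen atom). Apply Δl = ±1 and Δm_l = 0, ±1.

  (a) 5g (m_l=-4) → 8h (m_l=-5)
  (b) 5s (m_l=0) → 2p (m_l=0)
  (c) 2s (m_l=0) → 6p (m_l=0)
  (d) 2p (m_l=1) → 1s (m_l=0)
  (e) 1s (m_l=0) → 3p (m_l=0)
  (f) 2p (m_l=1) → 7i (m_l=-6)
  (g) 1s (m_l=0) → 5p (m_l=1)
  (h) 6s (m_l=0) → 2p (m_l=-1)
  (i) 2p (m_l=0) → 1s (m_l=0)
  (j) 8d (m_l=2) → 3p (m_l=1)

(a) allowed
(b) allowed
(c) allowed
(d) allowed
(e) allowed
(f) forbidden — Δl = +5 (E1 requires Δl = ±1); Δm_l = -7 (E1 requires Δm_l = 0, ±1)
(g) allowed
(h) allowed
(i) allowed
(j) allowed
Total allowed: 9 of 10.

9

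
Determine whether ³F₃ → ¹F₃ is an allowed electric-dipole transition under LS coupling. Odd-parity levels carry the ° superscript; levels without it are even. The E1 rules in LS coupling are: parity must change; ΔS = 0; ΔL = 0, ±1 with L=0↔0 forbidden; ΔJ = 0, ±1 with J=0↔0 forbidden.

Reading off the term symbols: S 1→0, L 3→3, J 3→3, parity even→even.
Parity must change: even → even — violated.
ΔS = 0: S: 1 → 0 — violated.
ΔL = 0, ±1 (not L=0↔0): L: 3 → 3, ΔL = +0 — satisfied.
ΔJ = 0, ±1 (not J=0↔0): J: 3 → 3, ΔJ = +0 — satisfied.
Rule(s) violated: parity, ΔS.

forbidden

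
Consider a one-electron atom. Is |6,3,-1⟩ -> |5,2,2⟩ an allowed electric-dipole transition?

forbidden

l: 3 → 2 (Δl = -1). Δl = ±1 ✓.
m_l: -1 → 2 (Δm_l = +3). |Δm_l| ≤ 1 ✗.
The transition is electric-dipole forbidden.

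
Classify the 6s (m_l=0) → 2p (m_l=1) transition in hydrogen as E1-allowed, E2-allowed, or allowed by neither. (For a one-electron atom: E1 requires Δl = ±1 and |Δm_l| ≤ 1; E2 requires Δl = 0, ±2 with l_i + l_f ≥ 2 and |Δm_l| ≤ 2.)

Δl = 1 − 0 = +1; l_i + l_f = 1.
Δm_l = +1.
E1 (Δl = ±1, |Δm_l| ≤ 1): satisfied.
E2 (Δl = 0,±2, l_i+l_f ≥ 2, |Δm_l| ≤ 2): not satisfied.

E1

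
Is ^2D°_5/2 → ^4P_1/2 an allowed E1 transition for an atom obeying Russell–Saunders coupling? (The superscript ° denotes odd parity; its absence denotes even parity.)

Parity must change: odd → even — ✓.
ΔS = 0: S: 1/2 → 3/2 — ✗.
ΔL = 0, ±1 (not L=0↔0): L: 2 → 1, ΔL = -1 — ✓.
ΔJ = 0, ±1 (not J=0↔0): J: 5/2 → 1/2, ΔJ = -2 — ✗.
Rule(s) violated: ΔS, ΔJ.

forbidden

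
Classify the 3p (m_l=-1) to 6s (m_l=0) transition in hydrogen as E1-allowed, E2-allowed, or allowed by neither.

Δl = 0 − 1 = -1; l_i + l_f = 1.
Δm_l = +1.
E1 (Δl = ±1, |Δm_l| ≤ 1): satisfied.
E2 (Δl = 0,±2, l_i+l_f ≥ 2, |Δm_l| ≤ 2): not satisfied.

E1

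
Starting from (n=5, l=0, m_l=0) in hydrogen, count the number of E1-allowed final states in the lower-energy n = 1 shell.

E1 requires l_f ∈ {-1, 1}, but neither lies in [0, 0], so no final state is reachable.
Total: 0.

0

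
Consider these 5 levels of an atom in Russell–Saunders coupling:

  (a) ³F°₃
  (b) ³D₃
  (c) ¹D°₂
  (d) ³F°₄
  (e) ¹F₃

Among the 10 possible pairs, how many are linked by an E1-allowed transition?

(a)–(b): allowed.
(a)–(c): forbidden (parity, ΔS).
(a)–(d): forbidden (parity).
(a)–(e): forbidden (ΔS).
(b)–(c): forbidden (ΔS).
(b)–(d): allowed.
(b)–(e): forbidden (parity, ΔS).
(c)–(d): forbidden (parity, ΔS, ΔJ).
(c)–(e): allowed.
(d)–(e): forbidden (ΔS).
Allowed pairs: 3 of 10.

3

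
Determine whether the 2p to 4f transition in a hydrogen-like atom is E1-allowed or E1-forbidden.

Initial l = 1, final l = 3, so Δl = +2. E1 requires Δl = ±1: fails.
The transition is electric-dipole forbidden.

forbidden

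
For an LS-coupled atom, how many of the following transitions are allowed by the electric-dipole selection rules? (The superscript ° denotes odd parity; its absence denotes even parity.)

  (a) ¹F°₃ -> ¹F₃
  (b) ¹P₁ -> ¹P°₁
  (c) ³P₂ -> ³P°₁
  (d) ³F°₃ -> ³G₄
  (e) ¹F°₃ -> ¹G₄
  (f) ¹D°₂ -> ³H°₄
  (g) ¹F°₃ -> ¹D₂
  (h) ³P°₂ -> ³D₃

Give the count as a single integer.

7

(a) allowed
(b) allowed
(c) allowed
(d) allowed
(e) allowed
(f) forbidden (parity, ΔS, ΔL, ΔJ fail)
(g) allowed
(h) allowed
Total allowed: 7 of 8.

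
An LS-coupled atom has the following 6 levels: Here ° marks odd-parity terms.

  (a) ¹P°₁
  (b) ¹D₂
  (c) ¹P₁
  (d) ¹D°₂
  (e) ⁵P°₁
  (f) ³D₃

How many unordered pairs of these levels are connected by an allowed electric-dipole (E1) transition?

(a)–(b): allowed.
(a)–(c): allowed.
(a)–(d): forbidden (parity).
(a)–(e): forbidden (parity, ΔS).
(a)–(f): forbidden (ΔS, ΔJ).
(b)–(c): forbidden (parity).
(b)–(d): allowed.
(b)–(e): forbidden (ΔS).
(b)–(f): forbidden (parity, ΔS).
(c)–(d): allowed.
(c)–(e): forbidden (ΔS).
(c)–(f): forbidden (parity, ΔS, ΔJ).
(d)–(e): forbidden (parity, ΔS).
(d)–(f): forbidden (ΔS).
(e)–(f): forbidden (ΔS, ΔJ).
Allowed pairs: 4 of 15.

4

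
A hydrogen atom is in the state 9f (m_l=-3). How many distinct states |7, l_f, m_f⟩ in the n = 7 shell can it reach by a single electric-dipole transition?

4

E1 requires Δl = ±1, so l_f ∈ {2, 4}; with 0 ≤ l_f ≤ n_f−1 = 6, the allowed l_f values are {2, 4}.
For l_f = 2: m_f ∈ {m_i−1, m_i, m_i+1} ∩ [−2, 2] = {-2} → 1 state.
For l_f = 4: m_f ∈ {m_i−1, m_i, m_i+1} ∩ [−4, 4] = {-4, -3, -2} → 3 states.
Total: 4.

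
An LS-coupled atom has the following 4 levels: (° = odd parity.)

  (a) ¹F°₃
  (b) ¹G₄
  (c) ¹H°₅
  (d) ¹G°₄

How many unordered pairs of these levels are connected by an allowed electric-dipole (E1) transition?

3

(a)–(b): allowed.
(a)–(c): forbidden (parity, ΔL, ΔJ).
(a)–(d): forbidden (parity).
(b)–(c): allowed.
(b)–(d): allowed.
(c)–(d): forbidden (parity).
Allowed pairs: 3 of 6.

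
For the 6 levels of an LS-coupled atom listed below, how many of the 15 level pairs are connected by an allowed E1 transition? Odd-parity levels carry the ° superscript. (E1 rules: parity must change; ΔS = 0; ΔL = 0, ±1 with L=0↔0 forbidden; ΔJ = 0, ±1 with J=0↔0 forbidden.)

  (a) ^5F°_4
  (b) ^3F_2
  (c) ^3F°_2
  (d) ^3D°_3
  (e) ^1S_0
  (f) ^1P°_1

3

(a)–(b): forbidden (ΔS, ΔJ).
(a)–(c): forbidden (parity, ΔS, ΔJ).
(a)–(d): forbidden (parity, ΔS).
(a)–(e): forbidden (ΔS, ΔL, ΔJ).
(a)–(f): forbidden (parity, ΔS, ΔL, ΔJ).
(b)–(c): allowed.
(b)–(d): allowed.
(b)–(e): forbidden (parity, ΔS, ΔL, ΔJ).
(b)–(f): forbidden (ΔS, ΔL).
(c)–(d): forbidden (parity).
(c)–(e): forbidden (ΔS, ΔL, ΔJ).
(c)–(f): forbidden (parity, ΔS, ΔL).
(d)–(e): forbidden (ΔS, ΔL, ΔJ).
(d)–(f): forbidden (parity, ΔS, ΔJ).
(e)–(f): allowed.
Allowed pairs: 3 of 15.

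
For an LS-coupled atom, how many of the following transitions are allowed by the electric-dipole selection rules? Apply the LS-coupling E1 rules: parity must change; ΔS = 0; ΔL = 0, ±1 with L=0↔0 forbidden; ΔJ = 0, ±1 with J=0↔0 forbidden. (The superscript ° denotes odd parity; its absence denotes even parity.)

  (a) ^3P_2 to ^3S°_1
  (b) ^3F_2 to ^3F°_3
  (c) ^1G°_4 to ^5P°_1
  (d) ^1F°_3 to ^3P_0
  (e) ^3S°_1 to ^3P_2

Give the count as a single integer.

(a) allowed
(b) allowed
(c) forbidden (parity, ΔS, ΔL, ΔJ fail)
(d) forbidden (ΔS, ΔL, ΔJ fail)
(e) allowed
Total allowed: 3 of 5.

3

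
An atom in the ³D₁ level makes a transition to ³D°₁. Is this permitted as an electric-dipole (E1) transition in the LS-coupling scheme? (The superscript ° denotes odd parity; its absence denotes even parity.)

Parity must change: even → odd — ✓.
ΔS = 0: S: 1 → 1 — ✓.
ΔL = 0, ±1 (not L=0↔0): L: 2 → 2, ΔL = +0 — ✓.
ΔJ = 0, ±1 (not J=0↔0): J: 1 → 1, ΔJ = +0 — ✓.
All four E1 rules are satisfied.

allowed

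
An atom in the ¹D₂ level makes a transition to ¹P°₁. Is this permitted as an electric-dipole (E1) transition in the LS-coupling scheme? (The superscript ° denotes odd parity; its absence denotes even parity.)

Initial level: S=0, L=2, J=2, parity even. Final level: S=0, L=1, J=1, parity odd.
Parity must change: even → odd — passes.
ΔS = 0: S: 0 → 0 — passes.
ΔL = 0, ±1 (not L=0↔0): L: 2 → 1, ΔL = -1 — passes.
ΔJ = 0, ±1 (not J=0↔0): J: 2 → 1, ΔJ = -1 — passes.
All four E1 rules are satisfied.

allowed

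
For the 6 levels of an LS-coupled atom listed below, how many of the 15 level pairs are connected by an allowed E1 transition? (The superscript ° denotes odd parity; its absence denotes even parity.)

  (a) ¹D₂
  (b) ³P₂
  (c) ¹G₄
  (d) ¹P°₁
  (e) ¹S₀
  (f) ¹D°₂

(a)–(b): forbidden (parity, ΔS).
(a)–(c): forbidden (parity, ΔL, ΔJ).
(a)–(d): allowed.
(a)–(e): forbidden (parity, ΔL, ΔJ).
(a)–(f): allowed.
(b)–(c): forbidden (parity, ΔS, ΔL, ΔJ).
(b)–(d): forbidden (ΔS).
(b)–(e): forbidden (parity, ΔS, ΔJ).
(b)–(f): forbidden (ΔS).
(c)–(d): forbidden (ΔL, ΔJ).
(c)–(e): forbidden (parity, ΔL, ΔJ).
(c)–(f): forbidden (ΔL, ΔJ).
(d)–(e): allowed.
(d)–(f): forbidden (parity).
(e)–(f): forbidden (ΔL, ΔJ).
Allowed pairs: 3 of 15.

3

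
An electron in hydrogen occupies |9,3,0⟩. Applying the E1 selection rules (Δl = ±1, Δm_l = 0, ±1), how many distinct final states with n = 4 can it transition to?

3

E1 requires Δl = ±1, so l_f ∈ {2, 4}; with 0 ≤ l_f ≤ n_f−1 = 3, the allowed l_f values are {2}.
For l_f = 2: m_f ∈ {m_i−1, m_i, m_i+1} ∩ [−2, 2] = {-1, 0, 1} → 3 states.
Total: 3.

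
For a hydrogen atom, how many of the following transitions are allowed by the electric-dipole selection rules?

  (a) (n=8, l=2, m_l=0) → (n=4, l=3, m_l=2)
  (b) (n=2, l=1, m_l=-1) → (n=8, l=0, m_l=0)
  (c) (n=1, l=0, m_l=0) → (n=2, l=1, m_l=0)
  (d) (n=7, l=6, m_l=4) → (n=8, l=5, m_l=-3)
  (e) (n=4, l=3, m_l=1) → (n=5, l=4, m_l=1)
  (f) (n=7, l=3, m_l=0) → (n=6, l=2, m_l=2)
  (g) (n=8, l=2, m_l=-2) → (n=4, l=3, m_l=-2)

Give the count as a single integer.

(a) forbidden — Δm_l = +2 (E1 requires Δm_l = 0, ±1)
(b) allowed
(c) allowed
(d) forbidden — Δm_l = -7 (E1 requires Δm_l = 0, ±1)
(e) allowed
(f) forbidden — Δm_l = +2 (E1 requires Δm_l = 0, ±1)
(g) allowed
Total allowed: 4 of 7.

4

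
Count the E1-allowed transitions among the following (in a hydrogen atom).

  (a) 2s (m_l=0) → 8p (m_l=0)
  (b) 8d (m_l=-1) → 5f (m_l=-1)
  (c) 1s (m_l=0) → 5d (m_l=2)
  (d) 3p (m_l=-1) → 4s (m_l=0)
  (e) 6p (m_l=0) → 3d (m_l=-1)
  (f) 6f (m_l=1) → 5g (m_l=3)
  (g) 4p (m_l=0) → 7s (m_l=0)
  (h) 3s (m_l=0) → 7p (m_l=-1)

(a) allowed
(b) allowed
(c) forbidden — Δl = +2 (E1 requires Δl = ±1); Δm_l = +2 (E1 requires Δm_l = 0, ±1)
(d) allowed
(e) allowed
(f) forbidden — Δm_l = +2 (E1 requires Δm_l = 0, ±1)
(g) allowed
(h) allowed
Total allowed: 6 of 8.

6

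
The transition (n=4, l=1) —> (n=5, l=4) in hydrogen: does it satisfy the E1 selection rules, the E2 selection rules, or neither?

neither

Δl = 4 − 1 = +3; l_i + l_f = 5.
E1 (Δl = ±1): not satisfied.
E2 (Δl = 0,±2, l_i+l_f ≥ 2): not satisfied.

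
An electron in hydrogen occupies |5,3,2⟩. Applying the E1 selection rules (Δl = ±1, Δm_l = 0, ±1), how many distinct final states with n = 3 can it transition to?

E1 requires Δl = ±1, so l_f ∈ {2, 4}; with 0 ≤ l_f ≤ n_f−1 = 2, the allowed l_f values are {2}.
For l_f = 2: m_f ∈ {m_i−1, m_i, m_i+1} ∩ [−2, 2] = {1, 2} → 2 states.
Total: 2.

2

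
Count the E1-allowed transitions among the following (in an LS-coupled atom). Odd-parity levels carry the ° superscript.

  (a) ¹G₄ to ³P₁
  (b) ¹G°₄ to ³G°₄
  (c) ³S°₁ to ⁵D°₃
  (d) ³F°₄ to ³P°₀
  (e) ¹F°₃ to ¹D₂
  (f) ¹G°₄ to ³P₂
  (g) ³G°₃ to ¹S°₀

1

(a) forbidden (parity, ΔS, ΔL, ΔJ fail)
(b) forbidden (parity, ΔS fail)
(c) forbidden (parity, ΔS, ΔL, ΔJ fail)
(d) forbidden (parity, ΔL, ΔJ fail)
(e) allowed
(f) forbidden (ΔS, ΔL, ΔJ fail)
(g) forbidden (parity, ΔS, ΔL, ΔJ fail)
Total allowed: 1 of 7.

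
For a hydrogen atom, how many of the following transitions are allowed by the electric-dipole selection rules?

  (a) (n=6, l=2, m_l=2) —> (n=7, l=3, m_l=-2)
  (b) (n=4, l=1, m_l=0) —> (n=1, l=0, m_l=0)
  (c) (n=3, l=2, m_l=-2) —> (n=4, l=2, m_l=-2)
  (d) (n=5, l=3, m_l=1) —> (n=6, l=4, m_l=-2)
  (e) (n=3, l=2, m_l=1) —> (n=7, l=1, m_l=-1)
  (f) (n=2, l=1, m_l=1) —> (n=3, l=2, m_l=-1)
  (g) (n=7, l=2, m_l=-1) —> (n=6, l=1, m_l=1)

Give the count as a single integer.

(a) forbidden — Δm_l = -4 (E1 requires Δm_l = 0, ±1)
(b) allowed
(c) forbidden — Δl = +0 (E1 requires Δl = ±1)
(d) forbidden — Δm_l = -3 (E1 requires Δm_l = 0, ±1)
(e) forbidden — Δm_l = -2 (E1 requires Δm_l = 0, ±1)
(f) forbidden — Δm_l = -2 (E1 requires Δm_l = 0, ±1)
(g) forbidden — Δm_l = +2 (E1 requires Δm_l = 0, ±1)
Total allowed: 1 of 7.

1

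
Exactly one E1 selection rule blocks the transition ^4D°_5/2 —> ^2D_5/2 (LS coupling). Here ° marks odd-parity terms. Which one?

Reading off the term symbols: S 3/2→1/2, L 2→2, J 5/2→5/2, parity odd→even.
ΔL = 0, ±1 (not L=0↔0): L: 2 → 2, ΔL = +0 — ✓.
Parity must change: odd → even — ✓.
ΔJ = 0, ±1 (not J=0↔0): J: 5/2 → 5/2, ΔJ = +0 — ✓.
ΔS = 0: S: 3/2 → 1/2 — ✗.

the ΔS = 0 rule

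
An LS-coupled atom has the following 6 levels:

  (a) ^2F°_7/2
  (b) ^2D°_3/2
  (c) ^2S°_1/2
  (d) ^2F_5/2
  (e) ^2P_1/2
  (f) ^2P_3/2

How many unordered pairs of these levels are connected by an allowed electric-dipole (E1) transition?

6

(a)–(b): forbidden (parity, ΔJ).
(a)–(c): forbidden (parity, ΔL, ΔJ).
(a)–(d): allowed.
(a)–(e): forbidden (ΔL, ΔJ).
(a)–(f): forbidden (ΔL, ΔJ).
(b)–(c): forbidden (parity, ΔL).
(b)–(d): allowed.
(b)–(e): allowed.
(b)–(f): allowed.
(c)–(d): forbidden (ΔL, ΔJ).
(c)–(e): allowed.
(c)–(f): allowed.
(d)–(e): forbidden (parity, ΔL, ΔJ).
(d)–(f): forbidden (parity, ΔL).
(e)–(f): forbidden (parity).
Allowed pairs: 6 of 15.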